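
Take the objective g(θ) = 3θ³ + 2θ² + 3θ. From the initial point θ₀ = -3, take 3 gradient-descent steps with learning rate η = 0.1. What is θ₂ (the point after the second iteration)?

g′(θ) = 9θ² + 4θ + 3
θ₁ = -3 − 0.1·72 = -10.2
θ₂ = -10.2 − 0.1·898.56 = -100.056

-100.056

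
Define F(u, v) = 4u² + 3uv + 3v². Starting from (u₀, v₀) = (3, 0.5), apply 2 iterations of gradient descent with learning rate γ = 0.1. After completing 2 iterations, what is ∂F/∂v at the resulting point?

∇F = (8u + 3v, 3u + 6v)
(u₁, v₁) = (3, 0.5) − 0.1·(25.5, 12) = (0.45, -0.7)
(u₂, v₂) = (0.45, -0.7) − 0.1·(1.5, -2.85) = (0.3, -0.415)
∂F/∂v at (0.3, -0.415) = -1.59

-1.59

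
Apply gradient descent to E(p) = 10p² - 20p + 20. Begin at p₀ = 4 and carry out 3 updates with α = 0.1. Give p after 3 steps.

-2

E′(p) = 20p - 20
p₁ = 4 − 0.1·60 = -2
p₂ = -2 − 0.1·(-60) = 4
p₃ = 4 − 0.1·60 = -2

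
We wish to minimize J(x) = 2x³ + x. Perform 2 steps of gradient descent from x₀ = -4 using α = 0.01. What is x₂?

-6.462054

J′(x) = 6x² + 1
Step 1: J′(-4) = 97; x₁ = -4 − 0.01·97 = -4.97
Step 2: J′(-4.97) = 149.2054; x₂ = -4.97 − 0.01·149.2054 = -6.462054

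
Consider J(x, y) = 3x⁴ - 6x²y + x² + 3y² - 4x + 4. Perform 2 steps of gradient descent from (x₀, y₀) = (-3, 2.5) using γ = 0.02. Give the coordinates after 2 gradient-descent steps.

∇J = (12x³ - 12xy + 2x - 4, -6x² + 6y)
Step 1: at (-3, 2.5), ∇J = (-244, -39) → (-3, 2.5) − 0.02·(-244, -39) = (1.88, 3.28)
Step 2: at (1.88, 3.28), ∇J = (5.499264, -1.5264) → (1.88, 3.28) − 0.02·(5.499264, -1.5264) = (1.77001472, 3.310528)

(1.77001472, 3.310528)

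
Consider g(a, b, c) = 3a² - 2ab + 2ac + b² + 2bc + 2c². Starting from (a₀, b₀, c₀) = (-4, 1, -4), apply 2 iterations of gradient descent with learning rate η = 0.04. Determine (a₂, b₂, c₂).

∇g = (6a - 2b + 2c, -2a + 2b + 2c, 2a + 2b + 4c)
Step 1: at (-4, 1, -4), ∇g = (-34, 2, -22) → (-4, 1, -4) − 0.04·(-34, 2, -22) = (-2.64, 0.92, -3.12)
Step 2: at (-2.64, 0.92, -3.12), ∇g = (-23.92, 0.88, -15.92) → (-2.64, 0.92, -3.12) − 0.04·(-23.92, 0.88, -15.92) = (-1.6832, 0.8848, -2.4832)

(-1.6832, 0.8848, -2.4832)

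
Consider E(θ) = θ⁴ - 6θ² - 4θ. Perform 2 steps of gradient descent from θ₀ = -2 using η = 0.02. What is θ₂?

-1.66625792

E′(θ) = 4θ³ - 12θ - 4
Step 1: E′(-2) = -12; θ₁ = -2 − 0.02·(-12) = -1.76
Step 2: E′(-1.76) = -4.687104; θ₂ = -1.76 − 0.02·(-4.687104) = -1.66625792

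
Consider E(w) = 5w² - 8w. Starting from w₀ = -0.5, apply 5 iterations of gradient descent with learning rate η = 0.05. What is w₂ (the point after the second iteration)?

E′(w) = 10w - 8
w₁ = -0.5 − 0.05·(-13) = 0.15
w₂ = 0.15 − 0.05·(-6.5) = 0.475

0.475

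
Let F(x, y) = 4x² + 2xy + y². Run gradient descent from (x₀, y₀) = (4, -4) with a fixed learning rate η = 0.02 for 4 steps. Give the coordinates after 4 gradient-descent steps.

(2.49081856, -3.89948416)

∇F = (8x + 2y, 2x + 2y)
(x₁, y₁) = (4, -4) − 0.02·(24, 0) = (3.52, -4)
(x₂, y₂) = (3.52, -4) − 0.02·(20.16, -0.96) = (3.1168, -3.9808)
(x₃, y₃) = (3.1168, -3.9808) − 0.02·(16.9728, -1.728) = (2.777344, -3.94624)
(x₄, y₄) = (2.777344, -3.94624) − 0.02·(14.326272, -2.337792) = (2.49081856, -3.89948416)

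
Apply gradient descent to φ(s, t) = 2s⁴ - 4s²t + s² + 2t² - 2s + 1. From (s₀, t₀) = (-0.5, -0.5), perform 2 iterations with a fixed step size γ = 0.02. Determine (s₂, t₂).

(-0.28926848, -0.393248)

∇φ = (8s³ - 8st + 2s - 2, -4s² + 4t)
(s₁, t₁) = (-0.5, -0.5) − 0.02·(-6, -3) = (-0.38, -0.44)
(s₂, t₂) = (-0.38, -0.44) − 0.02·(-4.536576, -2.3376) = (-0.28926848, -0.393248)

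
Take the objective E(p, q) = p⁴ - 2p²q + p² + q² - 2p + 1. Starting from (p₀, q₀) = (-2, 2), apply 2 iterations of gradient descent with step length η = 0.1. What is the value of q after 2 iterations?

∇E = (4p³ - 4pq + 2p - 2, -2p² + 2q)
Step 1: at (-2, 2), ∇E = (-22, -4) → (-2, 2) − 0.1·(-22, -4) = (0.2, 2.4)
Step 2: at (0.2, 2.4), ∇E = (-3.488, 4.72) → (0.2, 2.4) − 0.1·(-3.488, 4.72) = (0.5488, 1.928)
q = 1.928

1.928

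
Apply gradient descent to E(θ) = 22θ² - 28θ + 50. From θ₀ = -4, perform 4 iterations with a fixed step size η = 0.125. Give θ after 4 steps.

E′(θ) = 44θ - 28
Step 1: E′(-4) = -204; θ₁ = -4 − 0.125·(-204) = 21.5
Step 2: E′(21.5) = 918; θ₂ = 21.5 − 0.125·918 = -93.25
Step 3: E′(-93.25) = -4131; θ₃ = -93.25 − 0.125·(-4131) = 423.125
Step 4: E′(423.125) = 18589.5; θ₄ = 423.125 − 0.125·18589.5 = -1900.5625

-1900.5625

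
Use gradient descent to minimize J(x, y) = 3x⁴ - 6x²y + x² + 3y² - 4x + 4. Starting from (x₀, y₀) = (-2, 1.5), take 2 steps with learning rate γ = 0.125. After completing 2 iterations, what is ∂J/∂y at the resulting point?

∇J = (12x³ - 12xy + 2x - 4, -6x² + 6y)
Step 1: at (-2, 1.5), ∇J = (-68, -15) → (-2, 1.5) − 0.125·(-68, -15) = (6.5, 3.375)
Step 2: at (6.5, 3.375), ∇J = (3041.25, -233.25) → (6.5, 3.375) − 0.125·(3041.25, -233.25) = (-373.65625, 32.53125)
∂J/∂y at (-373.65625, 32.53125) = -837518.771484375

-837518.771484375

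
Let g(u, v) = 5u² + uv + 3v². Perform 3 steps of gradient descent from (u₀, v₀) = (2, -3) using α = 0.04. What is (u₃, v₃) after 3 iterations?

∇g = (10u + v, u + 6v)
Step 1: at (2, -3), ∇g = (17, -16) → (2, -3) − 0.04·(17, -16) = (1.32, -2.36)
Step 2: at (1.32, -2.36), ∇g = (10.84, -12.84) → (1.32, -2.36) − 0.04·(10.84, -12.84) = (0.8864, -1.8464)
Step 3: at (0.8864, -1.8464), ∇g = (7.0176, -10.192) → (0.8864, -1.8464) − 0.04·(7.0176, -10.192) = (0.605696, -1.43872)

(0.605696, -1.43872)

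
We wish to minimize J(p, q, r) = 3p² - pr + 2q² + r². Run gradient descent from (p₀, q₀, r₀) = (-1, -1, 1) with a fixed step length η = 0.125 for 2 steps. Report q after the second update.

-0.25

∇J = (6p - r, 4q, -p + 2r)
Step 1: at (-1, -1, 1), ∇J = (-7, -4, 3) → (-1, -1, 1) − 0.125·(-7, -4, 3) = (-0.125, -0.5, 0.625)
Step 2: at (-0.125, -0.5, 0.625), ∇J = (-1.375, -2, 1.375) → (-0.125, -0.5, 0.625) − 0.125·(-1.375, -2, 1.375) = (0.046875, -0.25, 0.453125)
q = -0.25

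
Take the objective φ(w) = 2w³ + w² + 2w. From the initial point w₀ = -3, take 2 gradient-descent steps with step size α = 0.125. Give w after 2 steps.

-71.359375

φ′(w) = 6w² + 2w + 2
w₁ = -3 − 0.125·50 = -9.25
w₂ = -9.25 − 0.125·496.875 = -71.359375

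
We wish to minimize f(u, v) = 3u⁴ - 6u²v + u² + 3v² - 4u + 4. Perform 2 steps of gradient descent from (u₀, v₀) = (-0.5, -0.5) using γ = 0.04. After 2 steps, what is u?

0.06886144

∇f = (12u³ - 12uv + 2u - 4, -6u² + 6v)
Step 1: at (-0.5, -0.5), ∇f = (-9.5, -4.5) → (-0.5, -0.5) − 0.04·(-9.5, -4.5) = (-0.12, -0.32)
Step 2: at (-0.12, -0.32), ∇f = (-4.721536, -2.0064) → (-0.12, -0.32) − 0.04·(-4.721536, -2.0064) = (0.06886144, -0.239744)
u = 0.06886144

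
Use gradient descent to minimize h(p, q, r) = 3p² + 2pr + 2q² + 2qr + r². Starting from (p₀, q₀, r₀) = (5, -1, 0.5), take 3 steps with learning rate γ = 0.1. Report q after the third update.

-0.092

∇h = (6p + 2r, 4q + 2r, 2p + 2q + 2r)
Step 1: at (5, -1, 0.5), ∇h = (31, -3, 9) → (5, -1, 0.5) − 0.1·(31, -3, 9) = (1.9, -0.7, -0.4)
Step 2: at (1.9, -0.7, -0.4), ∇h = (10.6, -3.6, 1.6) → (1.9, -0.7, -0.4) − 0.1·(10.6, -3.6, 1.6) = (0.84, -0.34, -0.56)
Step 3: at (0.84, -0.34, -0.56), ∇h = (3.92, -2.48, -0.12) → (0.84, -0.34, -0.56) − 0.1·(3.92, -2.48, -0.12) = (0.448, -0.092, -0.548)
q = -0.092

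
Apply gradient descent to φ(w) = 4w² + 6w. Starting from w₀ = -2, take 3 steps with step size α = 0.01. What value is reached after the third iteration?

φ′(w) = 8w + 6
w₁ = -2 − 0.01·(-10) = -1.9
w₂ = -1.9 − 0.01·(-9.2) = -1.808
w₃ = -1.808 − 0.01·(-8.464) = -1.72336

-1.72336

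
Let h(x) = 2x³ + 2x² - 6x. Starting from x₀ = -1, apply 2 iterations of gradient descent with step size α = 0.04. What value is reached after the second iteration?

h′(x) = 6x² + 4x - 6
x₁ = -1 − 0.04·(-4) = -0.84
x₂ = -0.84 − 0.04·(-5.1264) = -0.634944

-0.634944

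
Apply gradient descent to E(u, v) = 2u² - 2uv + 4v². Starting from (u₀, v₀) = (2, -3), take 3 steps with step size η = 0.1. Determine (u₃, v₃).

∇E = (4u - 2v, -2u + 8v)
Step 1: at (2, -3), ∇E = (14, -28) → (2, -3) − 0.1·(14, -28) = (0.6, -0.2)
Step 2: at (0.6, -0.2), ∇E = (2.8, -2.8) → (0.6, -0.2) − 0.1·(2.8, -2.8) = (0.32, 0.08)
Step 3: at (0.32, 0.08), ∇E = (1.12, 0) → (0.32, 0.08) − 0.1·(1.12, 0) = (0.208, 0.08)

(0.208, 0.08)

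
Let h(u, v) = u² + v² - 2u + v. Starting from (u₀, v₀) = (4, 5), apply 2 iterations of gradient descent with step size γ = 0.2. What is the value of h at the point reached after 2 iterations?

3.8368

∇h = (2u - 2, 2v + 1)
Step 1: at (4, 5), ∇h = (6, 11) → (4, 5) − 0.2·(6, 11) = (2.8, 2.8)
Step 2: at (2.8, 2.8), ∇h = (3.6, 6.6) → (2.8, 2.8) − 0.2·(3.6, 6.6) = (2.08, 1.48)
h(2.08, 1.48) = 3.8368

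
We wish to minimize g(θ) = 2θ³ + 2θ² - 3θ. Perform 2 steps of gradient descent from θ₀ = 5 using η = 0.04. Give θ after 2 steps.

g′(θ) = 6θ² + 4θ - 3
Step 1: g′(5) = 167; θ₁ = 5 − 0.04·167 = -1.68
Step 2: g′(-1.68) = 7.2144; θ₂ = -1.68 − 0.04·7.2144 = -1.968576

-1.968576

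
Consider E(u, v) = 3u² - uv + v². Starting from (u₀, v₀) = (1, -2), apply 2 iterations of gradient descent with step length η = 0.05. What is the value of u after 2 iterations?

∇E = (6u - v, -u + 2v)
Step 1: at (1, -2), ∇E = (8, -5) → (1, -2) − 0.05·(8, -5) = (0.6, -1.75)
Step 2: at (0.6, -1.75), ∇E = (5.35, -4.1) → (0.6, -1.75) − 0.05·(5.35, -4.1) = (0.3325, -1.545)
u = 0.3325

0.3325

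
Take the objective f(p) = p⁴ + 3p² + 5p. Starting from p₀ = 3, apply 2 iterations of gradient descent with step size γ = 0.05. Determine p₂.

6.212775

f′(p) = 4p³ + 6p + 5
p₁ = 3 − 0.05·131 = -3.55
p₂ = -3.55 − 0.05·(-195.2555) = 6.212775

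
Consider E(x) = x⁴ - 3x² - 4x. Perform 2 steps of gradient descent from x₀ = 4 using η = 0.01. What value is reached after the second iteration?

E′(x) = 4x³ - 6x - 4
Step 1: E′(4) = 228; x₁ = 4 − 0.01·228 = 1.72
Step 2: E′(1.72) = 6.033792; x₂ = 1.72 − 0.01·6.033792 = 1.65966208

1.65966208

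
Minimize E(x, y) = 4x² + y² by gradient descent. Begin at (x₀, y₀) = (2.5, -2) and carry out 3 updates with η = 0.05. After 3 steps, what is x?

∇E = (8x, 2y)
(x₁, y₁) = (2.5, -2) − 0.05·(20, -4) = (1.5, -1.8)
(x₂, y₂) = (1.5, -1.8) − 0.05·(12, -3.6) = (0.9, -1.62)
(x₃, y₃) = (0.9, -1.62) − 0.05·(7.2, -3.24) = (0.54, -1.458)
x = 0.54

0.54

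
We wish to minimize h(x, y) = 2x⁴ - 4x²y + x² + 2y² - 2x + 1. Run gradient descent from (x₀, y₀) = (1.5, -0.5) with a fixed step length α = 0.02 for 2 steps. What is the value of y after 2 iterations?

-0.203808

∇h = (8x³ - 8xy + 2x - 2, -4x² + 4y)
Step 1: at (1.5, -0.5), ∇h = (34, -11) → (1.5, -0.5) − 0.02·(34, -11) = (0.82, -0.28)
Step 2: at (0.82, -0.28), ∇h = (5.887744, -3.8096) → (0.82, -0.28) − 0.02·(5.887744, -3.8096) = (0.70224512, -0.203808)
y = -0.203808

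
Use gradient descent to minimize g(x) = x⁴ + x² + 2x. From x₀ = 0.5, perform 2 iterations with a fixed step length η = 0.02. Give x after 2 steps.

g′(x) = 4x³ + 2x + 2
Step 1: g′(0.5) = 3.5; x₁ = 0.5 − 0.02·3.5 = 0.43
Step 2: g′(0.43) = 3.178028; x₂ = 0.43 − 0.02·3.178028 = 0.36643944

0.36643944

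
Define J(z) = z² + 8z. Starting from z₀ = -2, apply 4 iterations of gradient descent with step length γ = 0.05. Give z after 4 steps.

-2.6878

J′(z) = 2z + 8
z₁ = -2 − 0.05·4 = -2.2
z₂ = -2.2 − 0.05·3.6 = -2.38
z₃ = -2.38 − 0.05·3.24 = -2.542
z₄ = -2.542 − 0.05·2.916 = -2.6878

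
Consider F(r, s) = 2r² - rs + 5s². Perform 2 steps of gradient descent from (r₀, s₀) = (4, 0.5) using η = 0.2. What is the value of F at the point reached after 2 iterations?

∇F = (4r - s, -r + 10s)
Step 1: at (4, 0.5), ∇F = (15.5, 1) → (4, 0.5) − 0.2·(15.5, 1) = (0.9, 0.3)
Step 2: at (0.9, 0.3), ∇F = (3.3, 2.1) → (0.9, 0.3) − 0.2·(3.3, 2.1) = (0.24, -0.12)
F(0.24, -0.12) = 0.216

0.216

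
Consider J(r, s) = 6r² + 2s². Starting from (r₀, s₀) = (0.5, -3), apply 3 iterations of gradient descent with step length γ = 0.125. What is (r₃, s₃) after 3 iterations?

∇J = (12r, 4s)
(r₁, s₁) = (0.5, -3) − 0.125·(6, -12) = (-0.25, -1.5)
(r₂, s₂) = (-0.25, -1.5) − 0.125·(-3, -6) = (0.125, -0.75)
(r₃, s₃) = (0.125, -0.75) − 0.125·(1.5, -3) = (-0.0625, -0.375)

(-0.0625, -0.375)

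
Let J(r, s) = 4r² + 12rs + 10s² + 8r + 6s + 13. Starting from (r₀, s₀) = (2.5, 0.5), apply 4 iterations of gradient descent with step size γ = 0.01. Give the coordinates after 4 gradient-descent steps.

(1.550464, -0.67899904)

∇J = (8r + 12s + 8, 12r + 20s + 6)
(r₁, s₁) = (2.5, 0.5) − 0.01·(34, 46) = (2.16, 0.04)
(r₂, s₂) = (2.16, 0.04) − 0.01·(25.76, 32.72) = (1.9024, -0.2872)
(r₃, s₃) = (1.9024, -0.2872) − 0.01·(19.7728, 23.0848) = (1.704672, -0.518048)
(r₄, s₄) = (1.704672, -0.518048) − 0.01·(15.4208, 16.095104) = (1.550464, -0.67899904)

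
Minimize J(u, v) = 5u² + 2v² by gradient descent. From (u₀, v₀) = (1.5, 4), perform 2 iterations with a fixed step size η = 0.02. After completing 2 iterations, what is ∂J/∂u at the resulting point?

9.6

∇J = (10u, 4v)
Step 1: at (1.5, 4), ∇J = (15, 16) → (1.5, 4) − 0.02·(15, 16) = (1.2, 3.68)
Step 2: at (1.2, 3.68), ∇J = (12, 14.72) → (1.2, 3.68) − 0.02·(12, 14.72) = (0.96, 3.3856)
∂J/∂u at (0.96, 3.3856) = 9.6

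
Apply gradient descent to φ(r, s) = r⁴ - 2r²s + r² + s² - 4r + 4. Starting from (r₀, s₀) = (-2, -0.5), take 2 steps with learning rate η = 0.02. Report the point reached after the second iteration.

∇φ = (4r³ - 4rs + 2r - 4, -2r² + 2s)
Step 1: at (-2, -0.5), ∇φ = (-44, -9) → (-2, -0.5) − 0.02·(-44, -9) = (-1.12, -0.32)
Step 2: at (-1.12, -0.32), ∇φ = (-13.293312, -3.1488) → (-1.12, -0.32) − 0.02·(-13.293312, -3.1488) = (-0.85413376, -0.257024)

(-0.85413376, -0.257024)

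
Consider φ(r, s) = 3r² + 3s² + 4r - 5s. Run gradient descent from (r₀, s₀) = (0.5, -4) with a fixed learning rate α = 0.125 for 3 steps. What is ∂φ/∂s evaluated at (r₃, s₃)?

∇φ = (6r + 4, 6s - 5)
Step 1: at (0.5, -4), ∇φ = (7, -29) → (0.5, -4) − 0.125·(7, -29) = (-0.375, -0.375)
Step 2: at (-0.375, -0.375), ∇φ = (1.75, -7.25) → (-0.375, -0.375) − 0.125·(1.75, -7.25) = (-0.59375, 0.53125)
Step 3: at (-0.59375, 0.53125), ∇φ = (0.4375, -1.8125) → (-0.59375, 0.53125) − 0.125·(0.4375, -1.8125) = (-0.6484375, 0.7578125)
∂φ/∂s at (-0.6484375, 0.7578125) = -0.453125

-0.453125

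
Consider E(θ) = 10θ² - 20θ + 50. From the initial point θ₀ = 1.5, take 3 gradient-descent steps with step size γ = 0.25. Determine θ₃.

E′(θ) = 20θ - 20
θ₁ = 1.5 − 0.25·10 = -1
θ₂ = -1 − 0.25·(-40) = 9
θ₃ = 9 − 0.25·160 = -31

-31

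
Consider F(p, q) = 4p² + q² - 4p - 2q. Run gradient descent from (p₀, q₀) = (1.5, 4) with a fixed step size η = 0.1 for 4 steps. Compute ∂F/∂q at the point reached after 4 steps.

2.4576

∇F = (8p - 4, 2q - 2)
(p₁, q₁) = (1.5, 4) − 0.1·(8, 6) = (0.7, 3.4)
(p₂, q₂) = (0.7, 3.4) − 0.1·(1.6, 4.8) = (0.54, 2.92)
(p₃, q₃) = (0.54, 2.92) − 0.1·(0.32, 3.84) = (0.508, 2.536)
(p₄, q₄) = (0.508, 2.536) − 0.1·(0.064, 3.072) = (0.5016, 2.2288)
∂F/∂q at (0.5016, 2.2288) = 2.4576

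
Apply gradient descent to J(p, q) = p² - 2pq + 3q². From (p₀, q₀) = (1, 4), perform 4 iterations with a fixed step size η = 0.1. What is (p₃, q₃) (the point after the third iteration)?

(1.52, 0.744)

∇J = (2p - 2q, -2p + 6q)
(p₁, q₁) = (1, 4) − 0.1·(-6, 22) = (1.6, 1.8)
(p₂, q₂) = (1.6, 1.8) − 0.1·(-0.4, 7.6) = (1.64, 1.04)
(p₃, q₃) = (1.64, 1.04) − 0.1·(1.2, 2.96) = (1.52, 0.744)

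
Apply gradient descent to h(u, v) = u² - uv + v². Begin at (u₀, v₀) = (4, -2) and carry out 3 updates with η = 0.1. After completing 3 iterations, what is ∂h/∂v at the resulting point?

-2.358

∇h = (2u - v, -u + 2v)
(u₁, v₁) = (4, -2) − 0.1·(10, -8) = (3, -1.2)
(u₂, v₂) = (3, -1.2) − 0.1·(7.2, -5.4) = (2.28, -0.66)
(u₃, v₃) = (2.28, -0.66) − 0.1·(5.22, -3.6) = (1.758, -0.3)
∂h/∂v at (1.758, -0.3) = -2.358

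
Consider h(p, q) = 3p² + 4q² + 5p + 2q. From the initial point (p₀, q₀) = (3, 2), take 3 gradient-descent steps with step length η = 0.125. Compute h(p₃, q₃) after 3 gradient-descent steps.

-2.32257080078125

∇h = (6p + 5, 8q + 2)
(p₁, q₁) = (3, 2) − 0.125·(23, 18) = (0.125, -0.25)
(p₂, q₂) = (0.125, -0.25) − 0.125·(5.75, 0) = (-0.59375, -0.25)
(p₃, q₃) = (-0.59375, -0.25) − 0.125·(1.4375, 0) = (-0.7734375, -0.25)
h(-0.7734375, -0.25) = -2.32257080078125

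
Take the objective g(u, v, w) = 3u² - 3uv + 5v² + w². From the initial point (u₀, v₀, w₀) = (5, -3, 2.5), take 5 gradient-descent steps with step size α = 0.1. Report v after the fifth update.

∇g = (6u - 3v, -3u + 10v, 2w)
Step 1: at (5, -3, 2.5), ∇g = (39, -45, 5) → (5, -3, 2.5) − 0.1·(39, -45, 5) = (1.1, 1.5, 2)
Step 2: at (1.1, 1.5, 2), ∇g = (2.1, 11.7, 4) → (1.1, 1.5, 2) − 0.1·(2.1, 11.7, 4) = (0.89, 0.33, 1.6)
Step 3: at (0.89, 0.33, 1.6), ∇g = (4.35, 0.63, 3.2) → (0.89, 0.33, 1.6) − 0.1·(4.35, 0.63, 3.2) = (0.455, 0.267, 1.28)
Step 4: at (0.455, 0.267, 1.28), ∇g = (1.929, 1.305, 2.56) → (0.455, 0.267, 1.28) − 0.1·(1.929, 1.305, 2.56) = (0.2621, 0.1365, 1.024)
Step 5: at (0.2621, 0.1365, 1.024), ∇g = (1.1631, 0.5787, 2.048) → (0.2621, 0.1365, 1.024) − 0.1·(1.1631, 0.5787, 2.048) = (0.14579, 0.07863, 0.8192)
v = 0.07863

0.07863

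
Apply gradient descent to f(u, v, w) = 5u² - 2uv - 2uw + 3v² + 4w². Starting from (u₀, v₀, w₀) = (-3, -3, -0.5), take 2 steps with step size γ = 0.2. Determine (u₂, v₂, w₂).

∇f = (10u - 2v - 2w, -2u + 6v, -2u + 8w)
Step 1: at (-3, -3, -0.5), ∇f = (-23, -12, 2) → (-3, -3, -0.5) − 0.2·(-23, -12, 2) = (1.6, -0.6, -0.9)
Step 2: at (1.6, -0.6, -0.9), ∇f = (19, -6.8, -10.4) → (1.6, -0.6, -0.9) − 0.2·(19, -6.8, -10.4) = (-2.2, 0.76, 1.18)

(-2.2, 0.76, 1.18)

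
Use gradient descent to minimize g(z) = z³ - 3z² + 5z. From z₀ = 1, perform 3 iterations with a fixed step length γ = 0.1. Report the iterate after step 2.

g′(z) = 3z² - 6z + 5
z₁ = 1 − 0.1·2 = 0.8
z₂ = 0.8 − 0.1·2.12 = 0.588

0.588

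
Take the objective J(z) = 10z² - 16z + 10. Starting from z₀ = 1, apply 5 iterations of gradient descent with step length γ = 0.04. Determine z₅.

J′(z) = 20z - 16
Step 1: J′(1) = 4; z₁ = 1 − 0.04·4 = 0.84
Step 2: J′(0.84) = 0.8; z₂ = 0.84 − 0.04·0.8 = 0.808
Step 3: J′(0.808) = 0.16; z₃ = 0.808 − 0.04·0.16 = 0.8016
Step 4: J′(0.8016) = 0.032; z₄ = 0.8016 − 0.04·0.032 = 0.80032
Step 5: J′(0.80032) = 0.0064; z₅ = 0.80032 − 0.04·0.0064 = 0.800064

0.800064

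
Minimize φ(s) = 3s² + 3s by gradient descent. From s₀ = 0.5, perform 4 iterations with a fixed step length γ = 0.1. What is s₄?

-0.4744

φ′(s) = 6s + 3
Step 1: φ′(0.5) = 6; s₁ = 0.5 − 0.1·6 = -0.1
Step 2: φ′(-0.1) = 2.4; s₂ = -0.1 − 0.1·2.4 = -0.34
Step 3: φ′(-0.34) = 0.96; s₃ = -0.34 − 0.1·0.96 = -0.436
Step 4: φ′(-0.436) = 0.384; s₄ = -0.436 − 0.1·0.384 = -0.4744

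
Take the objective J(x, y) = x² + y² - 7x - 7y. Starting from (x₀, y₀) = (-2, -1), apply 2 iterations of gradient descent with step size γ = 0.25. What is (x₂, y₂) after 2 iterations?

∇J = (2x - 7, 2y - 7)
Step 1: at (-2, -1), ∇J = (-11, -9) → (-2, -1) − 0.25·(-11, -9) = (0.75, 1.25)
Step 2: at (0.75, 1.25), ∇J = (-5.5, -4.5) → (0.75, 1.25) − 0.25·(-5.5, -4.5) = (2.125, 2.375)

(2.125, 2.375)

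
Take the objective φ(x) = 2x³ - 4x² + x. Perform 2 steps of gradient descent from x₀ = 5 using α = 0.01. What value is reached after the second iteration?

φ′(x) = 6x² - 8x + 1
x₁ = 5 − 0.01·111 = 3.89
x₂ = 3.89 − 0.01·60.6726 = 3.283274

3.283274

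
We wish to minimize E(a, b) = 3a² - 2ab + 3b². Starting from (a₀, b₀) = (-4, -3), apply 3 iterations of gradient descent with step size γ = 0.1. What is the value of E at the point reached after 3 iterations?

∇E = (6a - 2b, -2a + 6b)
Step 1: at (-4, -3), ∇E = (-18, -10) → (-4, -3) − 0.1·(-18, -10) = (-2.2, -2)
Step 2: at (-2.2, -2), ∇E = (-9.2, -7.6) → (-2.2, -2) − 0.1·(-9.2, -7.6) = (-1.28, -1.24)
Step 3: at (-1.28, -1.24), ∇E = (-5.2, -4.88) → (-1.28, -1.24) − 0.1·(-5.2, -4.88) = (-0.76, -0.752)
E(-0.76, -0.752) = 2.286272

2.286272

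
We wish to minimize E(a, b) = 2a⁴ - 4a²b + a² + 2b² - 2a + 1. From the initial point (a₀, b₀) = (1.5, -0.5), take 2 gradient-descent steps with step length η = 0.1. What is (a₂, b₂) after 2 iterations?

(3.2552, 1.804)

∇E = (8a³ - 8ab + 2a - 2, -4a² + 4b)
Step 1: at (1.5, -0.5), ∇E = (34, -11) → (1.5, -0.5) − 0.1·(34, -11) = (-1.9, 0.6)
Step 2: at (-1.9, 0.6), ∇E = (-51.552, -12.04) → (-1.9, 0.6) − 0.1·(-51.552, -12.04) = (3.2552, 1.804)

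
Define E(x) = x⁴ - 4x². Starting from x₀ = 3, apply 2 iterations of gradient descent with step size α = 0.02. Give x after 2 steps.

E′(x) = 4x³ - 8x
Step 1: E′(3) = 84; x₁ = 3 − 0.02·84 = 1.32
Step 2: E′(1.32) = -1.360128; x₂ = 1.32 − 0.02·(-1.360128) = 1.34720256

1.34720256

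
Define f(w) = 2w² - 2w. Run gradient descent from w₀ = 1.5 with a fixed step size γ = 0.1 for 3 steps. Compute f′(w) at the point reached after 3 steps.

f′(w) = 4w - 2
w₁ = 1.5 − 0.1·4 = 1.1
w₂ = 1.1 − 0.1·2.4 = 0.86
w₃ = 0.86 − 0.1·1.44 = 0.716
f′(w) at (0.716) = 0.864

0.864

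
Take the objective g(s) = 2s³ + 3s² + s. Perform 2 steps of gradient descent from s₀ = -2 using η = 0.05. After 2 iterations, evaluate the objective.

-84.86065255696875

g′(s) = 6s² + 6s + 1
s₁ = -2 − 0.05·13 = -2.65
s₂ = -2.65 − 0.05·27.235 = -4.01175
g(-4.01175) = -84.86065255696875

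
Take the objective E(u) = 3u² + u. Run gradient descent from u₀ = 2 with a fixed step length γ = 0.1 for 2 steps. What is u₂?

0.18

E′(u) = 6u + 1
Step 1: E′(2) = 13; u₁ = 2 − 0.1·13 = 0.7
Step 2: E′(0.7) = 5.2; u₂ = 0.7 − 0.1·5.2 = 0.18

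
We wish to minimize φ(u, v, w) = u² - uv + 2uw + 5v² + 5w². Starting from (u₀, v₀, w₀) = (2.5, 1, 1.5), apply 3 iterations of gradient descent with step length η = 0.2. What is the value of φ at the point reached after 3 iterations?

35.647376

∇φ = (2u - v + 2w, -u + 10v, 2u + 10w)
(u₁, v₁, w₁) = (2.5, 1, 1.5) − 0.2·(7, 7.5, 20) = (1.1, -0.5, -2.5)
(u₂, v₂, w₂) = (1.1, -0.5, -2.5) − 0.2·(-2.3, -6.1, -22.8) = (1.56, 0.72, 2.06)
(u₃, v₃, w₃) = (1.56, 0.72, 2.06) − 0.2·(6.52, 5.64, 23.72) = (0.256, -0.408, -2.684)
φ(0.256, -0.408, -2.684) = 35.647376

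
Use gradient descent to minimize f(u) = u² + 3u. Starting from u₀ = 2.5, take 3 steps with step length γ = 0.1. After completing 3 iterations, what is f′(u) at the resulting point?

4.096

f′(u) = 2u + 3
Step 1: f′(2.5) = 8; u₁ = 2.5 − 0.1·8 = 1.7
Step 2: f′(1.7) = 6.4; u₂ = 1.7 − 0.1·6.4 = 1.06
Step 3: f′(1.06) = 5.12; u₃ = 1.06 − 0.1·5.12 = 0.548
f′(u) at (0.548) = 4.096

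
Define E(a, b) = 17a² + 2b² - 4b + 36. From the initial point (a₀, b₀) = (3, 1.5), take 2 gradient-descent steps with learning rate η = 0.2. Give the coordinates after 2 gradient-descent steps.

(100.92, 1.02)

∇E = (34a, 4b - 4)
Step 1: at (3, 1.5), ∇E = (102, 2) → (3, 1.5) − 0.2·(102, 2) = (-17.4, 1.1)
Step 2: at (-17.4, 1.1), ∇E = (-591.6, 0.4) → (-17.4, 1.1) − 0.2·(-591.6, 0.4) = (100.92, 1.02)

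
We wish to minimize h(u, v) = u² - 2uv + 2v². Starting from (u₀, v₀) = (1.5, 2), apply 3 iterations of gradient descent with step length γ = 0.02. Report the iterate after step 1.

(1.52, 1.9)

∇h = (2u - 2v, -2u + 4v)
Step 1: at (1.5, 2), ∇h = (-1, 5) → (1.5, 2) − 0.02·(-1, 5) = (1.52, 1.9)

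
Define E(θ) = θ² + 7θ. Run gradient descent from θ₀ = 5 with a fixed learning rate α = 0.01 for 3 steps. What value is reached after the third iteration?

4.500132

E′(θ) = 2θ + 7
Step 1: E′(5) = 17; θ₁ = 5 − 0.01·17 = 4.83
Step 2: E′(4.83) = 16.66; θ₂ = 4.83 − 0.01·16.66 = 4.6634
Step 3: E′(4.6634) = 16.3268; θ₃ = 4.6634 − 0.01·16.3268 = 4.500132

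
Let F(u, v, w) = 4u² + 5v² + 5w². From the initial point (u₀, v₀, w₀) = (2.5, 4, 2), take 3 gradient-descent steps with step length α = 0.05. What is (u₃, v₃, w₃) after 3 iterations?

∇F = (8u, 10v, 10w)
Step 1: at (2.5, 4, 2), ∇F = (20, 40, 20) → (2.5, 4, 2) − 0.05·(20, 40, 20) = (1.5, 2, 1)
Step 2: at (1.5, 2, 1), ∇F = (12, 20, 10) → (1.5, 2, 1) − 0.05·(12, 20, 10) = (0.9, 1, 0.5)
Step 3: at (0.9, 1, 0.5), ∇F = (7.2, 10, 5) → (0.9, 1, 0.5) − 0.05·(7.2, 10, 5) = (0.54, 0.5, 0.25)

(0.54, 0.5, 0.25)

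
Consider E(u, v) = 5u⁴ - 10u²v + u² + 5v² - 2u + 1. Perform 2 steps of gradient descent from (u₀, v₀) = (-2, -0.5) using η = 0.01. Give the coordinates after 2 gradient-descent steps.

(-0.1152512, -0.04304)

∇E = (20u³ - 20uv + 2u - 2, -10u² + 10v)
(u₁, v₁) = (-2, -0.5) − 0.01·(-186, -45) = (-0.14, -0.05)
(u₂, v₂) = (-0.14, -0.05) − 0.01·(-2.47488, -0.696) = (-0.1152512, -0.04304)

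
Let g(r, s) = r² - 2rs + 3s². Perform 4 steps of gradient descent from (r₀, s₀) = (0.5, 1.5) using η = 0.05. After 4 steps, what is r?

∇g = (2r - 2s, -2r + 6s)
(r₁, s₁) = (0.5, 1.5) − 0.05·(-2, 8) = (0.6, 1.1)
(r₂, s₂) = (0.6, 1.1) − 0.05·(-1, 5.4) = (0.65, 0.83)
(r₃, s₃) = (0.65, 0.83) − 0.05·(-0.36, 3.68) = (0.668, 0.646)
(r₄, s₄) = (0.668, 0.646) − 0.05·(0.044, 2.54) = (0.6658, 0.519)
r = 0.6658

0.6658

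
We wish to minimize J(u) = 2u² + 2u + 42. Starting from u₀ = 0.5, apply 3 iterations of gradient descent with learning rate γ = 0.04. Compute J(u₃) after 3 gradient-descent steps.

J′(u) = 4u + 2
u₁ = 0.5 − 0.04·4 = 0.34
u₂ = 0.34 − 0.04·3.36 = 0.2056
u₃ = 0.2056 − 0.04·2.8224 = 0.092704
J(0.092704) = 42.202596063232

42.202596063232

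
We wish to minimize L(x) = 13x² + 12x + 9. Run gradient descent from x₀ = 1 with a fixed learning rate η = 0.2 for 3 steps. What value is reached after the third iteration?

-108.744

L′(x) = 26x + 12
x₁ = 1 − 0.2·38 = -6.6
x₂ = -6.6 − 0.2·(-159.6) = 25.32
x₃ = 25.32 − 0.2·670.32 = -108.744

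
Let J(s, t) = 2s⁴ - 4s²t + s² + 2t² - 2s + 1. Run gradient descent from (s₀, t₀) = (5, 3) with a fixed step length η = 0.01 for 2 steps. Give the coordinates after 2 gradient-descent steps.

(-0.31386624, 4.326976)

∇J = (8s³ - 8st + 2s - 2, -4s² + 4t)
(s₁, t₁) = (5, 3) − 0.01·(888, -88) = (-3.88, 3.88)
(s₂, t₂) = (-3.88, 3.88) − 0.01·(-356.613376, -44.6976) = (-0.31386624, 4.326976)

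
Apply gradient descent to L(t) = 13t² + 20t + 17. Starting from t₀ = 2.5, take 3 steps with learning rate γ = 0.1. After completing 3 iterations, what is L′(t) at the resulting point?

L′(t) = 26t + 20
t₁ = 2.5 − 0.1·85 = -6
t₂ = -6 − 0.1·(-136) = 7.6
t₃ = 7.6 − 0.1·217.6 = -14.16
L′(t) at (-14.16) = -348.16

-348.16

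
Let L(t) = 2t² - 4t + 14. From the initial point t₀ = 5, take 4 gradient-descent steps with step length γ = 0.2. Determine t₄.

1.0064

L′(t) = 4t - 4
Step 1: L′(5) = 16; t₁ = 5 − 0.2·16 = 1.8
Step 2: L′(1.8) = 3.2; t₂ = 1.8 − 0.2·3.2 = 1.16
Step 3: L′(1.16) = 0.64; t₃ = 1.16 − 0.2·0.64 = 1.032
Step 4: L′(1.032) = 0.128; t₄ = 1.032 − 0.2·0.128 = 1.0064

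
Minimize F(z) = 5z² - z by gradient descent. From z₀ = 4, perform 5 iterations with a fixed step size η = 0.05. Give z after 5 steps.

0.221875

F′(z) = 10z - 1
Step 1: F′(4) = 39; z₁ = 4 − 0.05·39 = 2.05
Step 2: F′(2.05) = 19.5; z₂ = 2.05 − 0.05·19.5 = 1.075
Step 3: F′(1.075) = 9.75; z₃ = 1.075 − 0.05·9.75 = 0.5875
Step 4: F′(0.5875) = 4.875; z₄ = 0.5875 − 0.05·4.875 = 0.34375
Step 5: F′(0.34375) = 2.4375; z₅ = 0.34375 − 0.05·2.4375 = 0.221875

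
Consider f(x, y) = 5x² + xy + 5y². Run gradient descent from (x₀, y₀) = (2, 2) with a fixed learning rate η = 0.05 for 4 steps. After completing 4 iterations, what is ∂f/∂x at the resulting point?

0.9021375

∇f = (10x + y, x + 10y)
Step 1: at (2, 2), ∇f = (22, 22) → (2, 2) − 0.05·(22, 22) = (0.9, 0.9)
Step 2: at (0.9, 0.9), ∇f = (9.9, 9.9) → (0.9, 0.9) − 0.05·(9.9, 9.9) = (0.405, 0.405)
Step 3: at (0.405, 0.405), ∇f = (4.455, 4.455) → (0.405, 0.405) − 0.05·(4.455, 4.455) = (0.18225, 0.18225)
Step 4: at (0.18225, 0.18225), ∇f = (2.00475, 2.00475) → (0.18225, 0.18225) − 0.05·(2.00475, 2.00475) = (0.0820125, 0.0820125)
∂f/∂x at (0.0820125, 0.0820125) = 0.9021375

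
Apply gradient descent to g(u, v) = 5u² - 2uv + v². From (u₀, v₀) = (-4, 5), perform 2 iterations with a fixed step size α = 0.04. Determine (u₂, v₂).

∇g = (10u - 2v, -2u + 2v)
Step 1: at (-4, 5), ∇g = (-50, 18) → (-4, 5) − 0.04·(-50, 18) = (-2, 4.28)
Step 2: at (-2, 4.28), ∇g = (-28.56, 12.56) → (-2, 4.28) − 0.04·(-28.56, 12.56) = (-0.8576, 3.7776)

(-0.8576, 3.7776)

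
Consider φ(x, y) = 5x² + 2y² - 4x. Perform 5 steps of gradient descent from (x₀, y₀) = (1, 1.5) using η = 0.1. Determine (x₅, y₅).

∇φ = (10x - 4, 4y)
Step 1: at (1, 1.5), ∇φ = (6, 6) → (1, 1.5) − 0.1·(6, 6) = (0.4, 0.9)
Step 2: at (0.4, 0.9), ∇φ = (0, 3.6) → (0.4, 0.9) − 0.1·(0, 3.6) = (0.4, 0.54)
Step 3: at (0.4, 0.54), ∇φ = (0, 2.16) → (0.4, 0.54) − 0.1·(0, 2.16) = (0.4, 0.324)
Step 4: at (0.4, 0.324), ∇φ = (0, 1.296) → (0.4, 0.324) − 0.1·(0, 1.296) = (0.4, 0.1944)
Step 5: at (0.4, 0.1944), ∇φ = (0, 0.7776) → (0.4, 0.1944) − 0.1·(0, 0.7776) = (0.4, 0.11664)

(0.4, 0.11664)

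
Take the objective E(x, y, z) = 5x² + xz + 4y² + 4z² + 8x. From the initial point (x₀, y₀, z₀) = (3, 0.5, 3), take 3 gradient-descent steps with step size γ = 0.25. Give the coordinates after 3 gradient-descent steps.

∇E = (10x + z + 8, 8y, x + 8z)
(x₁, y₁, z₁) = (3, 0.5, 3) − 0.25·(41, 4, 27) = (-7.25, -0.5, -3.75)
(x₂, y₂, z₂) = (-7.25, -0.5, -3.75) − 0.25·(-68.25, -4, -37.25) = (9.8125, 0.5, 5.5625)
(x₃, y₃, z₃) = (9.8125, 0.5, 5.5625) − 0.25·(111.6875, 4, 54.3125) = (-18.109375, -0.5, -8.015625)

(-18.109375, -0.5, -8.015625)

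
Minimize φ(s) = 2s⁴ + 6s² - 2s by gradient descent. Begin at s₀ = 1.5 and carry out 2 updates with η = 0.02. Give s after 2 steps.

φ′(s) = 8s³ + 12s - 2
Step 1: φ′(1.5) = 43; s₁ = 1.5 − 0.02·43 = 0.64
Step 2: φ′(0.64) = 7.777152; s₂ = 0.64 − 0.02·7.777152 = 0.48445696

0.48445696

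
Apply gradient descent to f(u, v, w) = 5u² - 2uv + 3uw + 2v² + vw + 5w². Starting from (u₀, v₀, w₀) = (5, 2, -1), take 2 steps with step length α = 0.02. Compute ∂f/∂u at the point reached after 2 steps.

∇f = (10u - 2v + 3w, -2u + 4v + w, 3u + v + 10w)
Step 1: at (5, 2, -1), ∇f = (43, -3, 7) → (5, 2, -1) − 0.02·(43, -3, 7) = (4.14, 2.06, -1.14)
Step 2: at (4.14, 2.06, -1.14), ∇f = (33.86, -1.18, 3.08) → (4.14, 2.06, -1.14) − 0.02·(33.86, -1.18, 3.08) = (3.4628, 2.0836, -1.2016)
∂f/∂u at (3.4628, 2.0836, -1.2016) = 26.856

26.856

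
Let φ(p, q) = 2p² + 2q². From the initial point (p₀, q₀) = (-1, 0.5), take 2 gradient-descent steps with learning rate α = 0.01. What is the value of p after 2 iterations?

-0.9216

∇φ = (4p, 4q)
Step 1: at (-1, 0.5), ∇φ = (-4, 2) → (-1, 0.5) − 0.01·(-4, 2) = (-0.96, 0.48)
Step 2: at (-0.96, 0.48), ∇φ = (-3.84, 1.92) → (-0.96, 0.48) − 0.01·(-3.84, 1.92) = (-0.9216, 0.4608)
p = -0.9216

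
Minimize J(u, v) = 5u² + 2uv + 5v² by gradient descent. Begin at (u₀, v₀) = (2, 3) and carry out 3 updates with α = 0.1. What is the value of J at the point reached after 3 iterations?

0.004928

∇J = (10u + 2v, 2u + 10v)
(u₁, v₁) = (2, 3) − 0.1·(26, 34) = (-0.6, -0.4)
(u₂, v₂) = (-0.6, -0.4) − 0.1·(-6.8, -5.2) = (0.08, 0.12)
(u₃, v₃) = (0.08, 0.12) − 0.1·(1.04, 1.36) = (-0.024, -0.016)
J(-0.024, -0.016) = 0.004928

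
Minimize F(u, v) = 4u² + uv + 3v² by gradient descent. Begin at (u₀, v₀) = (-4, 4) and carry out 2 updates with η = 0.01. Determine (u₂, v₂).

∇F = (8u + v, u + 6v)
(u₁, v₁) = (-4, 4) − 0.01·(-28, 20) = (-3.72, 3.8)
(u₂, v₂) = (-3.72, 3.8) − 0.01·(-25.96, 19.08) = (-3.4604, 3.6092)

(-3.4604, 3.6092)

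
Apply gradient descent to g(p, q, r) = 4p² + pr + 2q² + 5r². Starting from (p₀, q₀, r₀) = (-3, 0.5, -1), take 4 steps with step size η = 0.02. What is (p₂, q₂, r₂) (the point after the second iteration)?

∇g = (8p + r, 4q, p + 10r)
(p₁, q₁, r₁) = (-3, 0.5, -1) − 0.02·(-25, 2, -13) = (-2.5, 0.46, -0.74)
(p₂, q₂, r₂) = (-2.5, 0.46, -0.74) − 0.02·(-20.74, 1.84, -9.9) = (-2.0852, 0.4232, -0.542)

(-2.0852, 0.4232, -0.542)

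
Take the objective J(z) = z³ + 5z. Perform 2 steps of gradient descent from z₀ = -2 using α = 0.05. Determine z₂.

J′(z) = 3z² + 5
Step 1: J′(-2) = 17; z₁ = -2 − 0.05·17 = -2.85
Step 2: J′(-2.85) = 29.3675; z₂ = -2.85 − 0.05·29.3675 = -4.318375

-4.318375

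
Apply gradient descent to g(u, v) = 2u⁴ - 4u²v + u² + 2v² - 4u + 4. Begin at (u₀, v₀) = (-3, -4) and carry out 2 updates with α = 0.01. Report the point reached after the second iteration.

∇g = (8u³ - 8uv + 2u - 4, -4u² + 4v)
(u₁, v₁) = (-3, -4) − 0.01·(-322, -52) = (0.22, -3.48)
(u₂, v₂) = (0.22, -3.48) − 0.01·(2.649984, -14.1136) = (0.19350016, -3.338864)

(0.19350016, -3.338864)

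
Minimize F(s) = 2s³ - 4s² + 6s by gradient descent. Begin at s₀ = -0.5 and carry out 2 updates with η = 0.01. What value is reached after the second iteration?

-0.7468935

F′(s) = 6s² - 8s + 6
s₁ = -0.5 − 0.01·11.5 = -0.615
s₂ = -0.615 − 0.01·13.18935 = -0.7468935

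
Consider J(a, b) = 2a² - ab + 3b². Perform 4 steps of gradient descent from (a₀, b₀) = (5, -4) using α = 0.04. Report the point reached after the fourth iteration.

∇J = (4a - b, -a + 6b)
Step 1: at (5, -4), ∇J = (24, -29) → (5, -4) − 0.04·(24, -29) = (4.04, -2.84)
Step 2: at (4.04, -2.84), ∇J = (19, -21.08) → (4.04, -2.84) − 0.04·(19, -21.08) = (3.28, -1.9968)
Step 3: at (3.28, -1.9968), ∇J = (15.1168, -15.2608) → (3.28, -1.9968) − 0.04·(15.1168, -15.2608) = (2.675328, -1.386368)
Step 4: at (2.675328, -1.386368), ∇J = (12.08768, -10.993536) → (2.675328, -1.386368) − 0.04·(12.08768, -10.993536) = (2.1918208, -0.94662656)

(2.1918208, -0.94662656)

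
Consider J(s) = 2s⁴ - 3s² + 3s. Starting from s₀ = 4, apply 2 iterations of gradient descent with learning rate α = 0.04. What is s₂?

J′(s) = 8s³ - 6s + 3
Step 1: J′(4) = 491; s₁ = 4 − 0.04·491 = -15.64
Step 2: J′(-15.64) = -30508.713152; s₂ = -15.64 − 0.04·(-30508.713152) = 1204.70852608

1204.70852608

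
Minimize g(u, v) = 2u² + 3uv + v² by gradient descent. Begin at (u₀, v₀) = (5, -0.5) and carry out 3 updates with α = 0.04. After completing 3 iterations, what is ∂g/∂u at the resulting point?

7.727808

∇g = (4u + 3v, 3u + 2v)
(u₁, v₁) = (5, -0.5) − 0.04·(18.5, 14) = (4.26, -1.06)
(u₂, v₂) = (4.26, -1.06) − 0.04·(13.86, 10.66) = (3.7056, -1.4864)
(u₃, v₃) = (3.7056, -1.4864) − 0.04·(10.3632, 8.144) = (3.291072, -1.81216)
∂g/∂u at (3.291072, -1.81216) = 7.727808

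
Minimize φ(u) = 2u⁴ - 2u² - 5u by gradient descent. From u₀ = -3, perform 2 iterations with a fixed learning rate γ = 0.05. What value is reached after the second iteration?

-156.20745

φ′(u) = 8u³ - 4u - 5
u₁ = -3 − 0.05·(-209) = 7.45
u₂ = 7.45 − 0.05·3273.149 = -156.20745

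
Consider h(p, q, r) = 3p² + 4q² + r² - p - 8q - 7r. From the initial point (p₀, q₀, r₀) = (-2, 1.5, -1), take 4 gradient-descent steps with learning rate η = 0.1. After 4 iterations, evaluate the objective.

-12.92671488

∇h = (6p - 1, 8q - 8, 2r - 7)
Step 1: at (-2, 1.5, -1), ∇h = (-13, 4, -9) → (-2, 1.5, -1) − 0.1·(-13, 4, -9) = (-0.7, 1.1, -0.1)
Step 2: at (-0.7, 1.1, -0.1), ∇h = (-5.2, 0.8, -7.2) → (-0.7, 1.1, -0.1) − 0.1·(-5.2, 0.8, -7.2) = (-0.18, 1.02, 0.62)
Step 3: at (-0.18, 1.02, 0.62), ∇h = (-2.08, 0.16, -5.76) → (-0.18, 1.02, 0.62) − 0.1·(-2.08, 0.16, -5.76) = (0.028, 1.004, 1.196)
Step 4: at (0.028, 1.004, 1.196), ∇h = (-0.832, 0.032, -4.608) → (0.028, 1.004, 1.196) − 0.1·(-0.832, 0.032, -4.608) = (0.1112, 1.0008, 1.6568)
h(0.1112, 1.0008, 1.6568) = -12.92671488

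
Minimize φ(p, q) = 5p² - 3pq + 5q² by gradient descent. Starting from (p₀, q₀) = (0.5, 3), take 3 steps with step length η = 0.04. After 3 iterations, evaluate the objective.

3.234979233792

∇φ = (10p - 3q, -3p + 10q)
Step 1: at (0.5, 3), ∇φ = (-4, 28.5) → (0.5, 3) − 0.04·(-4, 28.5) = (0.66, 1.86)
Step 2: at (0.66, 1.86), ∇φ = (1.02, 16.62) → (0.66, 1.86) − 0.04·(1.02, 16.62) = (0.6192, 1.1952)
Step 3: at (0.6192, 1.1952), ∇φ = (2.6064, 10.0944) → (0.6192, 1.1952) − 0.04·(2.6064, 10.0944) = (0.514944, 0.791424)
φ(0.514944, 0.791424) = 3.234979233792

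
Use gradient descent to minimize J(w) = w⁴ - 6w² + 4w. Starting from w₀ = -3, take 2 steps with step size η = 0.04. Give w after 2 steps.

J′(w) = 4w³ - 12w + 4
w₁ = -3 − 0.04·(-68) = -0.28
w₂ = -0.28 − 0.04·7.272192 = -0.57088768

-0.57088768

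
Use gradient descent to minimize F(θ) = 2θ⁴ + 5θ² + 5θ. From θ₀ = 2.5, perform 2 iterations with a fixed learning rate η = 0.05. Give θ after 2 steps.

F′(θ) = 8θ³ + 10θ + 5
Step 1: F′(2.5) = 155; θ₁ = 2.5 − 0.05·155 = -5.25
Step 2: F′(-5.25) = -1205.125; θ₂ = -5.25 − 0.05·(-1205.125) = 55.00625

55.00625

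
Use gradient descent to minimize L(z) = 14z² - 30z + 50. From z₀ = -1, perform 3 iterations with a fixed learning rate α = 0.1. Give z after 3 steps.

L′(z) = 28z - 30
z₁ = -1 − 0.1·(-58) = 4.8
z₂ = 4.8 − 0.1·104.4 = -5.64
z₃ = -5.64 − 0.1·(-187.92) = 13.152

13.152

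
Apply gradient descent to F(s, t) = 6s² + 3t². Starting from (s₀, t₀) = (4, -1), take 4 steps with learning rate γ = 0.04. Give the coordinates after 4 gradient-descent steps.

(0.29246464, -0.33362176)

∇F = (12s, 6t)
Step 1: at (4, -1), ∇F = (48, -6) → (4, -1) − 0.04·(48, -6) = (2.08, -0.76)
Step 2: at (2.08, -0.76), ∇F = (24.96, -4.56) → (2.08, -0.76) − 0.04·(24.96, -4.56) = (1.0816, -0.5776)
Step 3: at (1.0816, -0.5776), ∇F = (12.9792, -3.4656) → (1.0816, -0.5776) − 0.04·(12.9792, -3.4656) = (0.562432, -0.438976)
Step 4: at (0.562432, -0.438976), ∇F = (6.749184, -2.633856) → (0.562432, -0.438976) − 0.04·(6.749184, -2.633856) = (0.29246464, -0.33362176)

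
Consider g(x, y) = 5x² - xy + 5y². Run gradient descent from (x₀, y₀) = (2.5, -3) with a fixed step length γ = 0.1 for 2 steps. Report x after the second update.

0.025

∇g = (10x - y, -x + 10y)
(x₁, y₁) = (2.5, -3) − 0.1·(28, -32.5) = (-0.3, 0.25)
(x₂, y₂) = (-0.3, 0.25) − 0.1·(-3.25, 2.8) = (0.025, -0.03)
x = 0.025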